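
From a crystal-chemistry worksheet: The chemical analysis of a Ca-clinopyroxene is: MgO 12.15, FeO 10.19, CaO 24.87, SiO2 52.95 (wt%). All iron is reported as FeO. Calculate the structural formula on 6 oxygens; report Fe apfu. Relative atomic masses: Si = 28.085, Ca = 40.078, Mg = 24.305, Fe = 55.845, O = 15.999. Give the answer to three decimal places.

12.15 wt% MgO ÷ 40.304 g/mol = 0.30146 mol, giving 0.30146 Mg and 0.30146 O.
10.19 wt% FeO ÷ 71.844 g/mol = 0.14184 mol, giving 0.14184 Fe and 0.14184 O.
24.87 wt% CaO ÷ 56.077 g/mol = 0.44350 mol, giving 0.44350 Ca and 0.44350 O.
52.95 wt% SiO2 ÷ 60.083 g/mol = 0.88128 mol, giving 0.88128 Si and 1.76256 O.
Oxygen sums to 2.64936; scaling by 6/2.64936 = 2.26470 puts the formula on 6 O.
Fe: 0.14184 × 2.26470 = 0.321 atoms per formula unit.

0.321 Fe apfu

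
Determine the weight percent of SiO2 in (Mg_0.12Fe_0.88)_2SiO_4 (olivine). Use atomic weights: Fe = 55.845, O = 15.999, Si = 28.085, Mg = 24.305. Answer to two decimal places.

30.62 wt%

M((Mg_0.12Fe_0.88)_2SiO_4) = 196.201 g/mol; M(SiO2) = 60.083 g/mol.
Moles SiO2 per formula unit = 1 Si ÷ 1 = 1.0000.
SiO2 fraction = (1.0000 × 60.083) / 196.201 = 60.083/196.201 = 0.3062.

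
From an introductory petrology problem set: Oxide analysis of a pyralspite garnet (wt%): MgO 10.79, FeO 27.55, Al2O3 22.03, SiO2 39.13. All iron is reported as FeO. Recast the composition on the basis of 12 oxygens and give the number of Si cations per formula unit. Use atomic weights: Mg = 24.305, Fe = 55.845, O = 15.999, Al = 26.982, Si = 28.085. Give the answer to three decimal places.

3.004 Si apfu

MgO (M=40.304): mol = 0.26772; Mg = 0.26772, O = 0.26772.
FeO (M=71.844): mol = 0.38347; Fe = 0.38347, O = 0.38347.
Al2O3 (M=101.961): mol = 0.21606; Al = 0.43212, O = 0.64818.
SiO2 (M=60.083): mol = 0.65127; Si = 0.65127, O = 1.30254.
ΣO = 2.60191; factor = 12/ΣO = 4.61200.
Si apfu = 0.65127 × 4.61200 = 3.004.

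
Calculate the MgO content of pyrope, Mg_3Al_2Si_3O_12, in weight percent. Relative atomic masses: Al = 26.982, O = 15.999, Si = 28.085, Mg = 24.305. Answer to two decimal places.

29.99 wt%

Formula mass = 403.122 g/mol.
3 Mg → 3.0000 mol MgO per formula unit; M(MgO) = 40.304, so MgO mass = 120.912 g.
120.912/403.122 × 100 = 29.99 wt%.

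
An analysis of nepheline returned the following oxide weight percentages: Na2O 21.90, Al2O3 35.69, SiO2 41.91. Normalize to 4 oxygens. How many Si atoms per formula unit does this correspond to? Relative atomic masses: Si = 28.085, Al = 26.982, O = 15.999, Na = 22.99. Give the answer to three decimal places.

0.997 Si apfu

21.90 wt% Na2O ÷ 61.979 g/mol = 0.35335 mol, giving 0.70670 Na and 0.35335 O.
35.69 wt% Al2O3 ÷ 101.961 g/mol = 0.35004 mol, giving 0.70008 Al and 1.05012 O.
41.91 wt% SiO2 ÷ 60.083 g/mol = 0.69754 mol, giving 0.69754 Si and 1.39508 O.
Oxygen sums to 2.79855; scaling by 4/2.79855 = 1.42931 puts the formula on 4 O.
Si: 0.69754 × 1.42931 = 0.997 atoms per formula unit.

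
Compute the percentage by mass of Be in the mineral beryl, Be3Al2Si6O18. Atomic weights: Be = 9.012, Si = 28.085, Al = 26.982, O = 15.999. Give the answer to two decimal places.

M(Be3Al2Si6O18) = 537.492 g/mol.
Be contributes 3 × 9.012 = 27.036 g per mole.
27.036/537.492 = 0.0503 → 5.03%.

5.03 weight percent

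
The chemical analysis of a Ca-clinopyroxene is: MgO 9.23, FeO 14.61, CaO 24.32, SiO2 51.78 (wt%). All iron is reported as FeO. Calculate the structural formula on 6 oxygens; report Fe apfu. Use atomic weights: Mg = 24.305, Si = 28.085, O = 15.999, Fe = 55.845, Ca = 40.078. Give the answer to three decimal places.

MgO (M=40.304): mol = 0.22901; Mg = 0.22901, O = 0.22901.
FeO (M=71.844): mol = 0.20336; Fe = 0.20336, O = 0.20336.
CaO (M=56.077): mol = 0.43369; Ca = 0.43369, O = 0.43369.
SiO2 (M=60.083): mol = 0.86181; Si = 0.86181, O = 1.72362.
ΣO = 2.58968; factor = 6/ΣO = 2.31689.
Fe apfu = 0.20336 × 2.31689 = 0.471.

0.471 Fe apfu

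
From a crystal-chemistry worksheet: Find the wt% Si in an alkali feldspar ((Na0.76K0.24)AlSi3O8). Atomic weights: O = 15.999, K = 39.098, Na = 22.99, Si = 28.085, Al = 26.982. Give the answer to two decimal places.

Formula mass = 0.76×22.99 + 0.24×39.098 + 1×26.982 + 3×28.085 + 8×15.999 = 266.085 g/mol, of which 84.255 g is Si.
So Si makes up 84.255/266.085 = 0.3166 of the mass, i.e. 31.66%.

31.66 mass %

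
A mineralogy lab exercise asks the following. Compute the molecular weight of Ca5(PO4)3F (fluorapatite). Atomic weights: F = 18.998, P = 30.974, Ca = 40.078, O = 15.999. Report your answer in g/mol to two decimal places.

504.30 g/mol

M = 5*40.078 + 3*30.974 + 12*15.999 + 1*18.998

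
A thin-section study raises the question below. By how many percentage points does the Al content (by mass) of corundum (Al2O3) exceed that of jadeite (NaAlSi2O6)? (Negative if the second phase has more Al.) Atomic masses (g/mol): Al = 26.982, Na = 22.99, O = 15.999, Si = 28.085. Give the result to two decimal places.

39.58 percentage points

Al in Al2O3: molar mass 101.961 g/mol; 2×26.982 = 53.964 g → 52.93 wt%.
Al in NaAlSi2O6: molar mass 202.136 g/mol; 1×26.982 = 26.982 g → 13.35 wt%.
Difference = 52.93 − 13.35 = 39.58 percentage points.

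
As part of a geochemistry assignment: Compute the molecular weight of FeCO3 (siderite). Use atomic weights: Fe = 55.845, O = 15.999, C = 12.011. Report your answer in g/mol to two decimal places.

Fe: 1 × 55.845 = 55.8450
C: 1 × 12.011 = 12.0110
O: 3 × 15.999 = 47.9970
Summing the contributions gives the formula mass.

115.85 g/mol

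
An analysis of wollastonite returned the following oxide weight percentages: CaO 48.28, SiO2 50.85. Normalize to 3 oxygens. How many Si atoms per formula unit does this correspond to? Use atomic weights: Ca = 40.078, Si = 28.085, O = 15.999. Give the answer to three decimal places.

0.994 Si apfu

CaO: 48.28/56.077 = 0.86096 mol → 0.86096 mol Ca, 0.86096 mol O.
SiO2: 50.85/60.083 = 0.84633 mol → 0.84633 mol Si, 1.69266 mol O.
Total oxygen = 2.55362 mol. Normalization factor = 3/2.55362 = 1.17480.
Si per 3 O = 0.84633 × 1.17480 = 0.994.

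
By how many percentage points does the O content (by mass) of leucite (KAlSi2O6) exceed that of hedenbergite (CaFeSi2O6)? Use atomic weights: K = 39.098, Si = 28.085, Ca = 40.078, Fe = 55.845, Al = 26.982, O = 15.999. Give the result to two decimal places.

First mineral: 95.994 g O in 218.244 g formula = 43.98 wt% O.
Second mineral: 95.994 g O in 248.087 g formula = 38.69 wt% O.
43.98% − 38.69% gives a difference of 5.29 percentage points.

5.29 percentage points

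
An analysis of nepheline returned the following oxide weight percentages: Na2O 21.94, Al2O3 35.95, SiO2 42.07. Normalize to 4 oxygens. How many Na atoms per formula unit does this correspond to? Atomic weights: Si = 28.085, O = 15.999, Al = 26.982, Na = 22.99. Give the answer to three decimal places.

1.007 Na apfu

21.94 wt% Na2O ÷ 61.979 g/mol = 0.35399 mol, giving 0.70798 Na and 0.35399 O.
35.95 wt% Al2O3 ÷ 101.961 g/mol = 0.35259 mol, giving 0.70518 Al and 1.05777 O.
42.07 wt% SiO2 ÷ 60.083 g/mol = 0.70020 mol, giving 0.70020 Si and 1.40040 O.
Oxygen sums to 2.81216; scaling by 4/2.81216 = 1.42239 puts the formula on 4 O.
Na: 0.70798 × 1.42239 = 1.007 atoms per formula unit.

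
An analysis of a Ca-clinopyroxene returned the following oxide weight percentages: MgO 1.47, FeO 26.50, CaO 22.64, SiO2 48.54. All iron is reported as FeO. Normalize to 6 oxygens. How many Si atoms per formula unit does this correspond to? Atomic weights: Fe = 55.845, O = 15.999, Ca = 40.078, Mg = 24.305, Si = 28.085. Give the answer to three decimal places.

MgO (M=40.304): mol = 0.03647; Mg = 0.03647, O = 0.03647.
FeO (M=71.844): mol = 0.36885; Fe = 0.36885, O = 0.36885.
CaO (M=56.077): mol = 0.40373; Ca = 0.40373, O = 0.40373.
SiO2 (M=60.083): mol = 0.80788; Si = 0.80788, O = 1.61576.
ΣO = 2.42481; factor = 6/ΣO = 2.47442.
Si apfu = 0.80788 × 2.47442 = 1.999.

1.999 Si apfu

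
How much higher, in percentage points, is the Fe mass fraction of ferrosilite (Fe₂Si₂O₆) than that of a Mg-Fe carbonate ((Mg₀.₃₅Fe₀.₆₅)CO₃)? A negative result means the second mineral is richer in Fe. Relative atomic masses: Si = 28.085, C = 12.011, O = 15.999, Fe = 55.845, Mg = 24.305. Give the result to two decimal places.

Fe in Fe₂Si₂O₆: molar mass 263.854 g/mol; 2×55.845 = 111.690 g → 42.33 wt%.
Fe in (Mg₀.₃₅Fe₀.₆₅)CO₃: molar mass 104.814 g/mol; 0.65×55.845 = 36.299 g → 34.63 wt%.
Difference = 42.33 − 34.63 = 7.70 percentage points.

7.70 percentage points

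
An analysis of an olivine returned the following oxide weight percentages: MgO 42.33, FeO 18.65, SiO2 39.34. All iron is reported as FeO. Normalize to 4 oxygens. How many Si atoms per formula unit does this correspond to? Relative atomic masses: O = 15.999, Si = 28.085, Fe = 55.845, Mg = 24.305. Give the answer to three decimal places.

1.000 Si apfu

MgO: 42.33/40.304 = 1.05027 mol → 1.05027 mol Mg, 1.05027 mol O.
FeO: 18.65/71.844 = 0.25959 mol → 0.25959 mol Fe, 0.25959 mol O.
SiO2: 39.34/60.083 = 0.65476 mol → 0.65476 mol Si, 1.30952 mol O.
Total oxygen = 2.61938 mol. Normalization factor = 4/2.61938 = 1.52708.
Si per 4 O = 0.65476 × 1.52708 = 1.000.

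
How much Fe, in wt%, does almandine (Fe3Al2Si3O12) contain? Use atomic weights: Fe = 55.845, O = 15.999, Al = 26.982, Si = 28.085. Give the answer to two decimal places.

33.66 wt%

Molar mass of Fe3Al2Si3O12: 3×55.845 + 2×26.982 + 3×28.085 + 12×15.999 = 497.742 g/mol.
Mass of Fe per formula unit: 3 × 55.845 = 167.535 g.
Weight fraction Fe = 167.535 / 497.742 = 0.3366.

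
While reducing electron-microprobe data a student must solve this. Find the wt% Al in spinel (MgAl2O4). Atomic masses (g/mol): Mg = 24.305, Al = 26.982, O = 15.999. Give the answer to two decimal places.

37.93 wt%

Formula mass = 1×24.305 + 2×26.982 + 4×15.999 = 142.265 g/mol, of which 53.964 g is Al.
So Al makes up 53.964/142.265 = 0.3793 of the mass, i.e. 37.93%.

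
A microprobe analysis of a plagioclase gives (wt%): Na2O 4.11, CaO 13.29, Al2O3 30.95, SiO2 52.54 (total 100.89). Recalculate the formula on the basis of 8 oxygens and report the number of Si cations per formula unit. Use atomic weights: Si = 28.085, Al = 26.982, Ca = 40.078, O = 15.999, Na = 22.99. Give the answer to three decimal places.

Na2O: 4.11/61.979 = 0.06631 mol → 0.13262 mol Na, 0.06631 mol O.
CaO: 13.29/56.077 = 0.23700 mol → 0.23700 mol Ca, 0.23700 mol O.
Al2O3: 30.95/101.961 = 0.30355 mol → 0.60710 mol Al, 0.91065 mol O.
SiO2: 52.54/60.083 = 0.87446 mol → 0.87446 mol Si, 1.74892 mol O.
Total oxygen = 2.96288 mol. Normalization factor = 8/2.96288 = 2.70008.
Si per 8 O = 0.87446 × 2.70008 = 2.361.

2.361 Si apfu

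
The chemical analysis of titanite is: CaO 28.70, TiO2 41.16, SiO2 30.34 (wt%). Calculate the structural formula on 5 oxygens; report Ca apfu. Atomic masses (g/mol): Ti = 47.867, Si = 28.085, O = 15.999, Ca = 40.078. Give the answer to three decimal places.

CaO (M=56.077): mol = 0.51180; Ca = 0.51180, O = 0.51180.
TiO2 (M=79.865): mol = 0.51537; Ti = 0.51537, O = 1.03074.
SiO2 (M=60.083): mol = 0.50497; Si = 0.50497, O = 1.00994.
ΣO = 2.55248; factor = 5/ΣO = 1.95888.
Ca apfu = 0.51180 × 1.95888 = 1.003.

1.003 Ca apfu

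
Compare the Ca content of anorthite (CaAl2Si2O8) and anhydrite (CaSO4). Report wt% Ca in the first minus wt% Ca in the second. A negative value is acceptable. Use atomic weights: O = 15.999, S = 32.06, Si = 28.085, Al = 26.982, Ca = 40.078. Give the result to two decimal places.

First mineral: 40.078 g Ca in 278.204 g formula = 14.41 wt% Ca.
Second mineral: 40.078 g Ca in 136.134 g formula = 29.44 wt% Ca.
14.41% − 29.44% gives a difference of -15.03 percentage points.

-15.03 percentage points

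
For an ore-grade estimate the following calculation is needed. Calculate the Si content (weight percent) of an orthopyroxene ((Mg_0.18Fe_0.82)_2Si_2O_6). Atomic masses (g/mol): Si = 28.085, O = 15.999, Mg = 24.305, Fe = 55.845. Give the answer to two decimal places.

22.25 weight percent

Formula mass = 0.36×24.305 + 1.64×55.845 + 2×28.085 + 6×15.999 = 252.500 g/mol, of which 56.170 g is Si.
So Si makes up 56.170/252.500 = 0.2225 of the mass, i.e. 22.25%.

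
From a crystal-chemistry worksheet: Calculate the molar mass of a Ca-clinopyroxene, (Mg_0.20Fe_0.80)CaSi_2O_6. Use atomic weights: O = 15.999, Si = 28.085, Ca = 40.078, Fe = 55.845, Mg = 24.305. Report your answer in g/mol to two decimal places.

The formula mass is the sum 0.20×24.305 + 0.80×55.845 + 1×40.078 + 2×28.085 + 6×15.999.

241.78 g/mol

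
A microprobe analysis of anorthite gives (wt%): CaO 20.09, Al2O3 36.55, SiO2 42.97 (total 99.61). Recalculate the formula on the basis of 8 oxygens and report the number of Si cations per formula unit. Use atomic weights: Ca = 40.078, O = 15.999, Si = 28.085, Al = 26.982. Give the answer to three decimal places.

1.998 Si apfu

CaO (M=56.077): mol = 0.35826; Ca = 0.35826, O = 0.35826.
Al2O3 (M=101.961): mol = 0.35847; Al = 0.71694, O = 1.07541.
SiO2 (M=60.083): mol = 0.71518; Si = 0.71518, O = 1.43036.
ΣO = 2.86403; factor = 8/ΣO = 2.79327.
Si apfu = 0.71518 × 2.79327 = 1.998.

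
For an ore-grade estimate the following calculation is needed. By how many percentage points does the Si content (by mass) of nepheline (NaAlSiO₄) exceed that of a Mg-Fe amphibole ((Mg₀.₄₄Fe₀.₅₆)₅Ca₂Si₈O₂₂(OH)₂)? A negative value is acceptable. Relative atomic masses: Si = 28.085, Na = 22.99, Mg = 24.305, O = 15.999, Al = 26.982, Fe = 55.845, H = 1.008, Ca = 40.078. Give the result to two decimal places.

M(NaAlSiO₄) = 142.053 g/mol, so wt% Si = 28.085/142.053 × 100 = 19.77%.
M((Mg₀.₄₄Fe₀.₅₆)₅Ca₂Si₈O₂₂(OH)₂) = 900.665 g/mol, so wt% Si = 224.680/900.665 × 100 = 24.95%.
19.77 − 24.95 = -5.18 pp.

-5.18 percentage points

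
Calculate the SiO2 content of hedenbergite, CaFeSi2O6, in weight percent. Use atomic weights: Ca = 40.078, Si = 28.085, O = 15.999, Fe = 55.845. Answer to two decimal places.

48.44 wt%

Formula mass = 248.087 g/mol.
2 Si → 2.0000 mol SiO2 per formula unit; M(SiO2) = 60.083, so SiO2 mass = 120.166 g.
120.166/248.087 × 100 = 48.44 wt%.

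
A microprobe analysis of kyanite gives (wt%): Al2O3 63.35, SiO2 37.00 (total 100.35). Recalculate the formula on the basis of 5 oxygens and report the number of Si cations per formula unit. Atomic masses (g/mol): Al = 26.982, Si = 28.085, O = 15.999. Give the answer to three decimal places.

0.995 Si apfu

Al2O3: 63.35/101.961 = 0.62132 mol → 1.24264 mol Al, 1.86396 mol O.
SiO2: 37.00/60.083 = 0.61581 mol → 0.61581 mol Si, 1.23162 mol O.
Total oxygen = 3.09558 mol. Normalization factor = 5/3.09558 = 1.61521.
Si per 5 O = 0.61581 × 1.61521 = 0.995.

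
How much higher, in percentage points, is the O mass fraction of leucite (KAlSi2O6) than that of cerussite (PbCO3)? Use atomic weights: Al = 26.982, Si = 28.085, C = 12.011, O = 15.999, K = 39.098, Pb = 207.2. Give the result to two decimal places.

26.02 percentage points

M(KAlSi2O6) = 218.244 g/mol, so wt% O = 95.994/218.244 × 100 = 43.98%.
M(PbCO3) = 267.208 g/mol, so wt% O = 47.997/267.208 × 100 = 17.96%.
43.98 − 17.96 = 26.02 pp.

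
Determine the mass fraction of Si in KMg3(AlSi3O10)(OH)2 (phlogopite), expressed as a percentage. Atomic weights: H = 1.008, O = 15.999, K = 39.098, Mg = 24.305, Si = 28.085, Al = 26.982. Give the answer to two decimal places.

20.19 weight percent

Molar mass of KMg3(AlSi3O10)(OH)2: 1*39.098 + 3*24.305 + 1*26.982 + 3*28.085 + 12*15.999 + 2*1.008 = 417.254 g/mol.
Mass of Si per formula unit: 3 × 28.085 = 84.255 g.
Weight fraction Si = 84.255 / 417.254 = 0.2019.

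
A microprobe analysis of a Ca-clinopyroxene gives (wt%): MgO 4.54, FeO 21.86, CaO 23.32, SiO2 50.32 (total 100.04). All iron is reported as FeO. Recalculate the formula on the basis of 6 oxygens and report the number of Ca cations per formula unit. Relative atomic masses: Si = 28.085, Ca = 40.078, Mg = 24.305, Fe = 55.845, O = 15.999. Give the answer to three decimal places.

0.995 Ca apfu

4.54 wt% MgO ÷ 40.304 g/mol = 0.11264 mol, giving 0.11264 Mg and 0.11264 O.
21.86 wt% FeO ÷ 71.844 g/mol = 0.30427 mol, giving 0.30427 Fe and 0.30427 O.
23.32 wt% CaO ÷ 56.077 g/mol = 0.41586 mol, giving 0.41586 Ca and 0.41586 O.
50.32 wt% SiO2 ÷ 60.083 g/mol = 0.83751 mol, giving 0.83751 Si and 1.67502 O.
Oxygen sums to 2.50779; scaling by 6/2.50779 = 2.39254 puts the formula on 6 O.
Ca: 0.41586 × 2.39254 = 0.995 atoms per formula unit.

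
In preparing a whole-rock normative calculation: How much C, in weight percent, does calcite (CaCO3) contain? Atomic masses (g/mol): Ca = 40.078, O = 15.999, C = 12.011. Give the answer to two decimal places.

Molar mass of CaCO3: 1*40.078 + 1*12.011 + 3*15.999 = 100.086 g/mol.
Mass of C per formula unit: 1 × 12.011 = 12.011 g.
Weight fraction C = 12.011 / 100.086 = 0.1200.

12.00 weight percent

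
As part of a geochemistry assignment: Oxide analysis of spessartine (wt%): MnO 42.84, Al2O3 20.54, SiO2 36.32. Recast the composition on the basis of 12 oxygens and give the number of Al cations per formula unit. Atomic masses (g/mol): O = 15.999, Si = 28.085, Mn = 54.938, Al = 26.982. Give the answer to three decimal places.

2.000 Al apfu

MnO: 42.84/70.937 = 0.60392 mol → 0.60392 mol Mn, 0.60392 mol O.
Al2O3: 20.54/101.961 = 0.20145 mol → 0.40290 mol Al, 0.60435 mol O.
SiO2: 36.32/60.083 = 0.60450 mol → 0.60450 mol Si, 1.20900 mol O.
Total oxygen = 2.41727 mol. Normalization factor = 12/2.41727 = 4.96428.
Al per 12 O = 0.40290 × 4.96428 = 2.000.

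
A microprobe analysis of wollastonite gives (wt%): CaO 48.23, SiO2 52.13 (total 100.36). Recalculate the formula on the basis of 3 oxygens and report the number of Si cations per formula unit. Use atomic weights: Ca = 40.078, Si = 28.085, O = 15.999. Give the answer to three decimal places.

CaO (M=56.077): mol = 0.86007; Ca = 0.86007, O = 0.86007.
SiO2 (M=60.083): mol = 0.86763; Si = 0.86763, O = 1.73526.
ΣO = 2.59533; factor = 3/ΣO = 1.15592.
Si apfu = 0.86763 × 1.15592 = 1.003.

1.003 Si apfu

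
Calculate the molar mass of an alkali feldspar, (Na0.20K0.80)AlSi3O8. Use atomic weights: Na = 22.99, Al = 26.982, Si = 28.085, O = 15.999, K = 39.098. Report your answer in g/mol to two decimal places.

Na: 0.20 × 22.99 = 4.5980
K: 0.80 × 39.098 = 31.2784
Al: 1 × 26.982 = 26.9820
Si: 3 × 28.085 = 84.2550
O: 8 × 15.999 = 127.9920
Summing the contributions gives the formula mass.

275.11 g/mol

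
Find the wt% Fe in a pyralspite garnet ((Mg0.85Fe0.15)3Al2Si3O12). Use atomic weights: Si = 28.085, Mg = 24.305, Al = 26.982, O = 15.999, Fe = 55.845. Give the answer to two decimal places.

M((Mg0.85Fe0.15)3Al2Si3O12) = 417.315 g/mol.
Fe contributes 0.45 × 55.845 = 25.130 g per mole.
25.130/417.315 = 0.0602 → 6.02%.

6.02 wt%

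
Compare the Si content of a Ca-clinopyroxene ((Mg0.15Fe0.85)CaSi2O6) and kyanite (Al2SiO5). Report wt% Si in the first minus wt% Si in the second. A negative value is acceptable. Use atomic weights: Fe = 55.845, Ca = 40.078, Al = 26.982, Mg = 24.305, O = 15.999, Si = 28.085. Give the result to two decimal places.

5.75 percentage points

First mineral: 56.170 g Si in 243.356 g formula = 23.08 wt% Si.
Second mineral: 28.085 g Si in 162.044 g formula = 17.33 wt% Si.
23.08% − 17.33% gives a difference of 5.75 percentage points.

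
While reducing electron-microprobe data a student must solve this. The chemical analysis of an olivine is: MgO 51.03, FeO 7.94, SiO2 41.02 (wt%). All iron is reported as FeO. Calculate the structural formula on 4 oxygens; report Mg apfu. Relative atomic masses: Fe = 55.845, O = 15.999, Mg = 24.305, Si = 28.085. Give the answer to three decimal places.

51.03 wt% MgO ÷ 40.304 g/mol = 1.26613 mol, giving 1.26613 Mg and 1.26613 O.
7.94 wt% FeO ÷ 71.844 g/mol = 0.11052 mol, giving 0.11052 Fe and 0.11052 O.
41.02 wt% SiO2 ÷ 60.083 g/mol = 0.68272 mol, giving 0.68272 Si and 1.36544 O.
Oxygen sums to 2.74209; scaling by 4/2.74209 = 1.45874 puts the formula on 4 O.
Mg: 1.26613 × 1.45874 = 1.847 atoms per formula unit.

1.847 Mg apfu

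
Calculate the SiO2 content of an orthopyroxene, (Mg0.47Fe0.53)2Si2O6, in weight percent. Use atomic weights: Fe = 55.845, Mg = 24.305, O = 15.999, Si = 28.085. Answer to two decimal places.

51.31 wt%

Formula mass = 234.206 g/mol.
2 Si → 2.0000 mol SiO2 per formula unit; M(SiO2) = 60.083, so SiO2 mass = 120.166 g.
120.166/234.206 × 100 = 51.31 wt%.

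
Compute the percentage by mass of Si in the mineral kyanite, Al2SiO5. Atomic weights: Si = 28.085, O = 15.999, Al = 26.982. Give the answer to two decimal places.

17.33 mass %

Molar mass of Al2SiO5: 2·26.982 + 1·28.085 + 5·15.999 = 162.044 g/mol.
Mass of Si per formula unit: 1 × 28.085 = 28.085 g.
Weight fraction Si = 28.085 / 162.044 = 0.1733.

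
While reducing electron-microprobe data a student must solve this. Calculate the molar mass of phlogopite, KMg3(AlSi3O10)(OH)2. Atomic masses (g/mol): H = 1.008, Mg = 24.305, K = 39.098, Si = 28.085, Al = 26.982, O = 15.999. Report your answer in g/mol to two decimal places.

The formula mass is the sum 1·39.098 + 3·24.305 + 1·26.982 + 3·28.085 + 12·15.999 + 2·1.008.

417.25 g/mol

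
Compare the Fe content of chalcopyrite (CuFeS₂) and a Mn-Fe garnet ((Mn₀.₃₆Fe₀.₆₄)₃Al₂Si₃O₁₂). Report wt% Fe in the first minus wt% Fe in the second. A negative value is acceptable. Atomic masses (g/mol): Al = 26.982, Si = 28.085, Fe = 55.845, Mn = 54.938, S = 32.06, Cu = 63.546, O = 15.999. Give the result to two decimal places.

M(CuFeS₂) = 183.511 g/mol, so wt% Fe = 55.845/183.511 × 100 = 30.43%.
M((Mn₀.₃₆Fe₀.₆₄)₃Al₂Si₃O₁₂) = 496.762 g/mol, so wt% Fe = 107.222/496.762 × 100 = 21.58%.
30.43 − 21.58 = 8.85 pp.

8.85 percentage points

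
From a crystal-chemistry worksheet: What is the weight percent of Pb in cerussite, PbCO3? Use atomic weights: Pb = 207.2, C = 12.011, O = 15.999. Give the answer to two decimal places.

Formula mass = 1*207.2 + 1*12.011 + 3*15.999 = 267.208 g/mol, of which 207.200 g is Pb.
So Pb makes up 207.200/267.208 = 0.7754 of the mass, i.e. 77.54%.

77.54 wt%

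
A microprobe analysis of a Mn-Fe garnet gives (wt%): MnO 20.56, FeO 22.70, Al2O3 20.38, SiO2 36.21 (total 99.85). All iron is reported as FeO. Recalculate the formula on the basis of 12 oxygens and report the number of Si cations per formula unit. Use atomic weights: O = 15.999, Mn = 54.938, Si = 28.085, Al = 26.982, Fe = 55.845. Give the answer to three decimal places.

3.000 Si apfu

MnO (M=70.937): mol = 0.28983; Mn = 0.28983, O = 0.28983.
FeO (M=71.844): mol = 0.31596; Fe = 0.31596, O = 0.31596.
Al2O3 (M=101.961): mol = 0.19988; Al = 0.39976, O = 0.59964.
SiO2 (M=60.083): mol = 0.60267; Si = 0.60267, O = 1.20534.
ΣO = 2.41077; factor = 12/ΣO = 4.97766.
Si apfu = 0.60267 × 4.97766 = 3.000.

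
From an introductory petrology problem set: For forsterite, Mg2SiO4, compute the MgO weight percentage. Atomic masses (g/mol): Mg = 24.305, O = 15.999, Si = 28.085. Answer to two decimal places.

57.29 wt%

Formula mass = 140.691 g/mol.
2 Mg → 2.0000 mol MgO per formula unit; M(MgO) = 40.304, so MgO mass = 80.608 g.
80.608/140.691 × 100 = 57.29 wt%.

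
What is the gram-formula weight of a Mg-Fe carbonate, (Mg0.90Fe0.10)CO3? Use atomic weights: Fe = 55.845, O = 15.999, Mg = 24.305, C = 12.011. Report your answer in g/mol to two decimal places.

M = 0.90·24.305 + 0.10·55.845 + 1·12.011 + 3·15.999

87.47 g/mol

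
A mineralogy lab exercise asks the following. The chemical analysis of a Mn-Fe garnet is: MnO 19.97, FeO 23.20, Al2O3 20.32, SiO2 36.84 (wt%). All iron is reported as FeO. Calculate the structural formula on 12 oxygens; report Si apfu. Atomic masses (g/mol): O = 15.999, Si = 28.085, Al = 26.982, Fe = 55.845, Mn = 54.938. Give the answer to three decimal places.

MnO: 19.97/70.937 = 0.28152 mol → 0.28152 mol Mn, 0.28152 mol O.
FeO: 23.20/71.844 = 0.32292 mol → 0.32292 mol Fe, 0.32292 mol O.
Al2O3: 20.32/101.961 = 0.19929 mol → 0.39858 mol Al, 0.59787 mol O.
SiO2: 36.84/60.083 = 0.61315 mol → 0.61315 mol Si, 1.22630 mol O.
Total oxygen = 2.42861 mol. Normalization factor = 12/2.42861 = 4.94110.
Si per 12 O = 0.61315 × 4.94110 = 3.030.

3.030 Si apfu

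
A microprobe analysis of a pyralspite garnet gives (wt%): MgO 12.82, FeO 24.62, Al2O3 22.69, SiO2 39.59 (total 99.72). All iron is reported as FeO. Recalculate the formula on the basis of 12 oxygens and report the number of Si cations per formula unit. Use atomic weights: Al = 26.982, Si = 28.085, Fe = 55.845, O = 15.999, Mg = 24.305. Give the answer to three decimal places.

MgO (M=40.304): mol = 0.31808; Mg = 0.31808, O = 0.31808.
FeO (M=71.844): mol = 0.34269; Fe = 0.34269, O = 0.34269.
Al2O3 (M=101.961): mol = 0.22254; Al = 0.44508, O = 0.66762.
SiO2 (M=60.083): mol = 0.65892; Si = 0.65892, O = 1.31784.
ΣO = 2.64623; factor = 12/ΣO = 4.53475.
Si apfu = 0.65892 × 4.53475 = 2.988.

2.988 Si apfu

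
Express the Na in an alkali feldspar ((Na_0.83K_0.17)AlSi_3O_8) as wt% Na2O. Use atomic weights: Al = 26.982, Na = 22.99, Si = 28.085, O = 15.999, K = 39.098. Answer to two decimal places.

9.71 wt%

Molar mass of (Na_0.83K_0.17)AlSi_3O_8 = 0.83×22.99 + 0.17×39.098 + 1×26.982 + 3×28.085 + 8×15.999 = 264.957 g/mol.
Each formula unit contains 0.83 Na, equivalent to 0.83/2 = 0.4150 mol Na2O.
M(Na2O) = 2×22.99 + 1×15.999 = 61.979 g/mol.
Mass of Na2O per formula unit = 0.4150 × 61.979 = 25.721 g.
Na2O wt% = 25.721 / 264.957 × 100 = 9.71%.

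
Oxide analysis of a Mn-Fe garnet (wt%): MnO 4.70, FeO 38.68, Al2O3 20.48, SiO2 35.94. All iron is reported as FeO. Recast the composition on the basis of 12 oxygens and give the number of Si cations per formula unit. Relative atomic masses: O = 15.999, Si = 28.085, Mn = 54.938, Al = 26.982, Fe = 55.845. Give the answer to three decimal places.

2.986 Si apfu

4.70 wt% MnO ÷ 70.937 g/mol = 0.06626 mol, giving 0.06626 Mn and 0.06626 O.
38.68 wt% FeO ÷ 71.844 g/mol = 0.53839 mol, giving 0.53839 Fe and 0.53839 O.
20.48 wt% Al2O3 ÷ 101.961 g/mol = 0.20086 mol, giving 0.40172 Al and 0.60258 O.
35.94 wt% SiO2 ÷ 60.083 g/mol = 0.59817 mol, giving 0.59817 Si and 1.19634 O.
Oxygen sums to 2.40357; scaling by 12/2.40357 = 4.99257 puts the formula on 12 O.
Si: 0.59817 × 4.99257 = 2.986 atoms per formula unit.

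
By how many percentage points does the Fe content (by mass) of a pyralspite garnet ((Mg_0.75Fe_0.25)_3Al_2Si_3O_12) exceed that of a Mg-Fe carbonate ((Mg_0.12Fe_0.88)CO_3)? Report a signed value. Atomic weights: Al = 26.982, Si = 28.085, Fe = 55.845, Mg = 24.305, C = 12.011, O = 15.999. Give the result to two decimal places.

First mineral: 41.884 g Fe in 426.777 g formula = 9.81 wt% Fe.
Second mineral: 49.144 g Fe in 112.068 g formula = 43.85 wt% Fe.
9.81% − 43.85% gives a difference of -34.04 percentage points.

-34.04 percentage points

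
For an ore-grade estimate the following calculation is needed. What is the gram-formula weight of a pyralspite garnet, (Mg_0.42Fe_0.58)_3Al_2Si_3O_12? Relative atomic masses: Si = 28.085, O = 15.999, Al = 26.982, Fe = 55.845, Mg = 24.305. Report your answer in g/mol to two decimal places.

458.00 g/mol

M = 1.26*24.305 + 1.74*55.845 + 2*26.982 + 3*28.085 + 12*15.999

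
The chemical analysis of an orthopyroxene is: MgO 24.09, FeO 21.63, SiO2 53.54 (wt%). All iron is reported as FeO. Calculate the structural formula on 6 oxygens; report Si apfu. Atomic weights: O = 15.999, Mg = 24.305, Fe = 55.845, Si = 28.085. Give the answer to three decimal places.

1.994 Si apfu

MgO (M=40.304): mol = 0.59771; Mg = 0.59771, O = 0.59771.
FeO (M=71.844): mol = 0.30107; Fe = 0.30107, O = 0.30107.
SiO2 (M=60.083): mol = 0.89110; Si = 0.89110, O = 1.78220.
ΣO = 2.68098; factor = 6/ΣO = 2.23799.
Si apfu = 0.89110 × 2.23799 = 1.994.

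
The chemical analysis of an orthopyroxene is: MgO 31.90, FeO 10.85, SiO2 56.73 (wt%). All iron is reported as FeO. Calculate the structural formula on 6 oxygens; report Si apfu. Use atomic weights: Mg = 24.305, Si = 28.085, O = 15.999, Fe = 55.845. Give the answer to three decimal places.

MgO: 31.90/40.304 = 0.79148 mol → 0.79148 mol Mg, 0.79148 mol O.
FeO: 10.85/71.844 = 0.15102 mol → 0.15102 mol Fe, 0.15102 mol O.
SiO2: 56.73/60.083 = 0.94419 mol → 0.94419 mol Si, 1.88838 mol O.
Total oxygen = 2.83088 mol. Normalization factor = 6/2.83088 = 2.11948.
Si per 6 O = 0.94419 × 2.11948 = 2.001.

2.001 Si apfu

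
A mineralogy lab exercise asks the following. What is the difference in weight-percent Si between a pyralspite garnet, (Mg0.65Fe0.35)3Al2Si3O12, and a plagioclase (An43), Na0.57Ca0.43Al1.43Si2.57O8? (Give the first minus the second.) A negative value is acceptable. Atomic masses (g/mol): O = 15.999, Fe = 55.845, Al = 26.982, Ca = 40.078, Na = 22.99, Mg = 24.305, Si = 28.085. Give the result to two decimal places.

M((Mg0.65Fe0.35)3Al2Si3O12) = 436.239 g/mol, so wt% Si = 84.255/436.239 × 100 = 19.31%.
M(Na0.57Ca0.43Al1.43Si2.57O8) = 269.093 g/mol, so wt% Si = 72.178/269.093 × 100 = 26.82%.
19.31 − 26.82 = -7.51 pp.

-7.51 percentage points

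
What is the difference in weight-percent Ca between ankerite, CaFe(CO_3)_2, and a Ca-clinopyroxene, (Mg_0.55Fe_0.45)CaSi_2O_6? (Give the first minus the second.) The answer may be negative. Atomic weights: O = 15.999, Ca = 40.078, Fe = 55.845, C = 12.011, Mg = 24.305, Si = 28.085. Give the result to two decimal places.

M(CaFe(CO_3)_2) = 215.939 g/mol, so wt% Ca = 40.078/215.939 × 100 = 18.56%.
M((Mg_0.55Fe_0.45)CaSi_2O_6) = 230.740 g/mol, so wt% Ca = 40.078/230.740 × 100 = 17.37%.
18.56 − 17.37 = 1.19 pp.

1.19 percentage points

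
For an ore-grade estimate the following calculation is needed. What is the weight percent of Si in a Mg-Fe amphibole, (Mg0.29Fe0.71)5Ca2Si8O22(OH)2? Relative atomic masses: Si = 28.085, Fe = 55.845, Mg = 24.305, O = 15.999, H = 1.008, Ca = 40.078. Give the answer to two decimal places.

Molar mass of (Mg0.29Fe0.71)5Ca2Si8O22(OH)2: 1.45*24.305 + 3.55*55.845 + 2*40.078 + 8*28.085 + 24*15.999 + 2*1.008 = 924.320 g/mol.
Mass of Si per formula unit: 8 × 28.085 = 224.680 g.
Weight fraction Si = 224.680 / 924.320 = 0.2431.

24.31 weight percent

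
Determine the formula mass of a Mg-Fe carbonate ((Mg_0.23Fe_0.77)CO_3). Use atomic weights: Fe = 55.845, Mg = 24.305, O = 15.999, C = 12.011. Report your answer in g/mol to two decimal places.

The formula mass is the sum 0.23(24.305) + 0.77(55.845) + 1(12.011) + 3(15.999).

108.60 g/mol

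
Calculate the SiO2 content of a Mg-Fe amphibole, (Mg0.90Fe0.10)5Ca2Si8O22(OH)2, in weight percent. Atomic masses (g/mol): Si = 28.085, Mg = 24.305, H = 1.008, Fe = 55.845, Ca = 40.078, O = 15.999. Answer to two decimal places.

58.04 wt%

M((Mg0.90Fe0.10)5Ca2Si8O22(OH)2) = 828.123 g/mol; M(SiO2) = 60.083 g/mol.
Moles SiO2 per formula unit = 8 Si ÷ 1 = 8.0000.
SiO2 fraction = (8.0000 × 60.083) / 828.123 = 480.664/828.123 = 0.5804.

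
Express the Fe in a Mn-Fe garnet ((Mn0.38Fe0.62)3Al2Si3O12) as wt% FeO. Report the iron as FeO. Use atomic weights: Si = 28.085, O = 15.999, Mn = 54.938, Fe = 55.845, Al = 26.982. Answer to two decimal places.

Formula mass = 496.708 g/mol.
1.86 Fe → 1.8600 mol FeO per formula unit; M(FeO) = 71.844, so FeO mass = 133.630 g.
133.630/496.708 × 100 = 26.90 wt%.

26.90 wt%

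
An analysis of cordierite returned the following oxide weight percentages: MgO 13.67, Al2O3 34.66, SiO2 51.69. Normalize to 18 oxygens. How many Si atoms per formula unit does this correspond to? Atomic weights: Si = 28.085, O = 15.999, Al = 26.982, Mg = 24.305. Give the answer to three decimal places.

5.028 Si apfu

MgO (M=40.304): mol = 0.33917; Mg = 0.33917, O = 0.33917.
Al2O3 (M=101.961): mol = 0.33993; Al = 0.67986, O = 1.01979.
SiO2 (M=60.083): mol = 0.86031; Si = 0.86031, O = 1.72062.
ΣO = 3.07958; factor = 18/ΣO = 5.84495.
Si apfu = 0.86031 × 5.84495 = 5.028.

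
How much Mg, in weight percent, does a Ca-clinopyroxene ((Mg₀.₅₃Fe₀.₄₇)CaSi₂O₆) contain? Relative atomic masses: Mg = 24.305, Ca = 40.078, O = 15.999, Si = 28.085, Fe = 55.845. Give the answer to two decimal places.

M((Mg₀.₅₃Fe₀.₄₇)CaSi₂O₆) = 231.371 g/mol.
Mg contributes 0.53 × 24.305 = 12.882 g per mole.
12.882/231.371 = 0.0557 → 5.57%.

5.57 weight percent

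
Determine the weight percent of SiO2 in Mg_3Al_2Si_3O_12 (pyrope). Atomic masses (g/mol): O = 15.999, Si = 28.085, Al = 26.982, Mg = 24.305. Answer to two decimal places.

44.71 wt%

M(Mg_3Al_2Si_3O_12) = 403.122 g/mol; M(SiO2) = 60.083 g/mol.
Moles SiO2 per formula unit = 3 Si ÷ 1 = 3.0000.
SiO2 fraction = (3.0000 × 60.083) / 403.122 = 180.249/403.122 = 0.4471.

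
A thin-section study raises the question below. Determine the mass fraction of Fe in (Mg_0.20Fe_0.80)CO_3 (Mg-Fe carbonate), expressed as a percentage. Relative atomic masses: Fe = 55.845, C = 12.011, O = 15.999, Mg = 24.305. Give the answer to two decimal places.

M((Mg_0.20Fe_0.80)CO_3) = 109.545 g/mol.
Fe contributes 0.80 × 55.845 = 44.676 g per mole.
44.676/109.545 = 0.4078 → 40.78%.

40.78 mass %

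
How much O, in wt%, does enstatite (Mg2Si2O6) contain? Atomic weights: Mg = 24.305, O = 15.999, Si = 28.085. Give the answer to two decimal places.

47.81 wt%

Formula mass = 2×24.305 + 2×28.085 + 6×15.999 = 200.774 g/mol, of which 95.994 g is O.
So O makes up 95.994/200.774 = 0.4781 of the mass, i.e. 47.81%.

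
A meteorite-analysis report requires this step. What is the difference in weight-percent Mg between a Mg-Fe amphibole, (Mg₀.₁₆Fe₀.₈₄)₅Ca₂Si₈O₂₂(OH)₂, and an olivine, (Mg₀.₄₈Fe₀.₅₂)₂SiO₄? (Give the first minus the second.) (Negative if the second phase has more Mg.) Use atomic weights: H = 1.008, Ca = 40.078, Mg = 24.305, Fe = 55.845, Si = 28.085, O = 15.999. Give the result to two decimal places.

M((Mg₀.₁₆Fe₀.₈₄)₅Ca₂Si₈O₂₂(OH)₂) = 944.821 g/mol, so wt% Mg = 19.444/944.821 × 100 = 2.06%.
M((Mg₀.₄₈Fe₀.₅₂)₂SiO₄) = 173.493 g/mol, so wt% Mg = 23.333/173.493 × 100 = 13.45%.
2.06 − 13.45 = -11.39 pp.

-11.39 percentage points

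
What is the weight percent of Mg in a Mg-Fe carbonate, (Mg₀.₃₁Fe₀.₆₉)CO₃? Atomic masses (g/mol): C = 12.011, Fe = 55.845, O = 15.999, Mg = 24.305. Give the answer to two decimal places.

Formula mass = 0.31*24.305 + 0.69*55.845 + 1*12.011 + 3*15.999 = 106.076 g/mol, of which 7.535 g is Mg.
So Mg makes up 7.535/106.076 = 0.0710 of the mass, i.e. 7.10%.

7.10 wt%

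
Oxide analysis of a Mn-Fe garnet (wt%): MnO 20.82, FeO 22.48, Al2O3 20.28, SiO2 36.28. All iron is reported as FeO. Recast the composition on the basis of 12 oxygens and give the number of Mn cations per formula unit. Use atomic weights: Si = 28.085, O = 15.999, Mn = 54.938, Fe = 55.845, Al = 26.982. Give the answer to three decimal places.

20.82 wt% MnO ÷ 70.937 g/mol = 0.29350 mol, giving 0.29350 Mn and 0.29350 O.
22.48 wt% FeO ÷ 71.844 g/mol = 0.31290 mol, giving 0.31290 Fe and 0.31290 O.
20.28 wt% Al2O3 ÷ 101.961 g/mol = 0.19890 mol, giving 0.39780 Al and 0.59670 O.
36.28 wt% SiO2 ÷ 60.083 g/mol = 0.60383 mol, giving 0.60383 Si and 1.20766 O.
Oxygen sums to 2.41076; scaling by 12/2.41076 = 4.97768 puts the formula on 12 O.
Mn: 0.29350 × 4.97768 = 1.461 atoms per formula unit.

1.461 Mn apfu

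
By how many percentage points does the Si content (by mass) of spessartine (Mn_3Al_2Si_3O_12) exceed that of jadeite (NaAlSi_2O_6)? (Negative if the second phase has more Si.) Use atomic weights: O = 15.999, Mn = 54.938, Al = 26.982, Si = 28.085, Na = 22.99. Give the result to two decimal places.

M(Mn_3Al_2Si_3O_12) = 495.021 g/mol, so wt% Si = 84.255/495.021 × 100 = 17.02%.
M(NaAlSi_2O_6) = 202.136 g/mol, so wt% Si = 56.170/202.136 × 100 = 27.79%.
17.02 − 27.79 = -10.77 pp.

-10.77 percentage points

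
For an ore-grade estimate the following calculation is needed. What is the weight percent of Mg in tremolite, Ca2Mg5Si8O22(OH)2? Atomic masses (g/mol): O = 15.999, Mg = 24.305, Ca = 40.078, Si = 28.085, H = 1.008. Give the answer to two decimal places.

14.96 weight percent

Molar mass of Ca2Mg5Si8O22(OH)2: 2×40.078 + 5×24.305 + 8×28.085 + 24×15.999 + 2×1.008 = 812.353 g/mol.
Mass of Mg per formula unit: 5 × 24.305 = 121.525 g.
Weight fraction Mg = 121.525 / 812.353 = 0.1496.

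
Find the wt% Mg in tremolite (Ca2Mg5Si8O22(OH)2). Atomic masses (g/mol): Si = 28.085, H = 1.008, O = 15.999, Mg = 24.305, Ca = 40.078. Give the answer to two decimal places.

14.96 wt%

M(Ca2Mg5Si8O22(OH)2) = 812.353 g/mol.
Mg contributes 5 × 24.305 = 121.525 g per mole.
121.525/812.353 = 0.1496 → 14.96%.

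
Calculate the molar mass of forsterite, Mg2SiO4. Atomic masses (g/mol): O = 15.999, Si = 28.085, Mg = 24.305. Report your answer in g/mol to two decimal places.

Mg: 2 × 24.305 = 48.6100
Si: 1 × 28.085 = 28.0850
O: 4 × 15.999 = 63.9960
Summing the contributions gives the formula mass.

140.69 g/mol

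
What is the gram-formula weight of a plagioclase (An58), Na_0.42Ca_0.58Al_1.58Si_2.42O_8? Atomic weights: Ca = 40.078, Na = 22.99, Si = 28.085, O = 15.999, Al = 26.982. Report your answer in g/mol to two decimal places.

The formula mass is the sum 0.42*22.99 + 0.58*40.078 + 1.58*26.982 + 2.42*28.085 + 8*15.999.

271.49 g/mol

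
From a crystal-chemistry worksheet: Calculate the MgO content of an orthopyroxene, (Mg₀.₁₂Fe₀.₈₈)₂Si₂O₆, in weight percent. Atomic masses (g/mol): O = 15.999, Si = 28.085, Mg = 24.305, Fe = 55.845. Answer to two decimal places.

3.77 wt%

Molar mass of (Mg₀.₁₂Fe₀.₈₈)₂Si₂O₆ = 0.24·24.305 + 1.76·55.845 + 2·28.085 + 6·15.999 = 256.284 g/mol.
Each formula unit contains 0.24 Mg, equivalent to 0.24/1 = 0.2400 mol MgO.
M(MgO) = 1×24.305 + 1×15.999 = 40.304 g/mol.
Mass of MgO per formula unit = 0.2400 × 40.304 = 9.673 g.
MgO wt% = 9.673 / 256.284 × 100 = 3.77%.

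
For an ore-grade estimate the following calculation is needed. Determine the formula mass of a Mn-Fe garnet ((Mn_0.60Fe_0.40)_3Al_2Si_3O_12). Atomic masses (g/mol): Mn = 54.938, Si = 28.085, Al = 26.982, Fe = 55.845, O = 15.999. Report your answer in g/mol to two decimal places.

496.11 g/mol

M = 1.80·54.938 + 1.20·55.845 + 2·26.982 + 3·28.085 + 12·15.999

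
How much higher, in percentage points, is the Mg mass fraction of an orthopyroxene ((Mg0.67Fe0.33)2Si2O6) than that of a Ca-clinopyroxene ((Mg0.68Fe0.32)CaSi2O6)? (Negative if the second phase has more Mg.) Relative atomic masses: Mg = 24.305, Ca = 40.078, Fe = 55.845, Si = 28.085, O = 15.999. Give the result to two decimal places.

M((Mg0.67Fe0.33)2Si2O6) = 221.590 g/mol, so wt% Mg = 32.569/221.590 × 100 = 14.70%.
M((Mg0.68Fe0.32)CaSi2O6) = 226.640 g/mol, so wt% Mg = 16.527/226.640 × 100 = 7.29%.
14.70 − 7.29 = 7.41 pp.

7.41 percentage points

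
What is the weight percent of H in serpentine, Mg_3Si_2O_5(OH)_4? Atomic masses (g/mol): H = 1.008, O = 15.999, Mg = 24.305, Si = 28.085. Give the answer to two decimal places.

Molar mass of Mg_3Si_2O_5(OH)_4: 3*24.305 + 2*28.085 + 9*15.999 + 4*1.008 = 277.108 g/mol.
Mass of H per formula unit: 4 × 1.008 = 4.032 g.
Weight fraction H = 4.032 / 277.108 = 0.0146.

1.46 weight percent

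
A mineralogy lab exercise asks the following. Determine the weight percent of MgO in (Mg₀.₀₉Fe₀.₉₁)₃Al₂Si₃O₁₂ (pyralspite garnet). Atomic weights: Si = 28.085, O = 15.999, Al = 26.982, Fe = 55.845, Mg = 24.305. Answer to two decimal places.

M((Mg₀.₀₉Fe₀.₉₁)₃Al₂Si₃O₁₂) = 489.226 g/mol; M(MgO) = 40.304 g/mol.
Moles MgO per formula unit = 0.27 Mg ÷ 1 = 0.2700.
MgO fraction = (0.2700 × 40.304) / 489.226 = 10.882/489.226 = 0.0222.

2.22 wt%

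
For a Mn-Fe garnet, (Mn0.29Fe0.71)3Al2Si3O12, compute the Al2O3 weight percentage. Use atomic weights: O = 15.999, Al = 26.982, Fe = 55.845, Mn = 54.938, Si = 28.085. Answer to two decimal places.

20.52 wt%

M((Mn0.29Fe0.71)3Al2Si3O12) = 496.953 g/mol; M(Al2O3) = 101.961 g/mol.
Moles Al2O3 per formula unit = 2 Al ÷ 2 = 1.0000.
Al2O3 fraction = (1.0000 × 101.961) / 496.953 = 101.961/496.953 = 0.2052.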